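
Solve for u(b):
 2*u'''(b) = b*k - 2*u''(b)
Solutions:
 u(b) = C1 + C2*b + C3*exp(-b) + b^3*k/12 - b^2*k/4


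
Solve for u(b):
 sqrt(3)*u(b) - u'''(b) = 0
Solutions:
 u(b) = C3*exp(3^(1/6)*b) + (C1*sin(3^(2/3)*b/2) + C2*cos(3^(2/3)*b/2))*exp(-3^(1/6)*b/2)


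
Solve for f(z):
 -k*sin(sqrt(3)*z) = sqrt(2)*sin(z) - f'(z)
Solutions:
 f(z) = C1 - sqrt(3)*k*cos(sqrt(3)*z)/3 - sqrt(2)*cos(z)


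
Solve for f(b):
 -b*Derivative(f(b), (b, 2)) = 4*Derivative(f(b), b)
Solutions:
 f(b) = C1 + C2/b^3


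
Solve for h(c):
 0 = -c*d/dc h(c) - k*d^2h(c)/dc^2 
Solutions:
 h(c) = C1 + C2*sqrt(k)*erf(sqrt(2)*c*sqrt(1/k)/2)


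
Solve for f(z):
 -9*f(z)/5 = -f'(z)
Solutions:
 f(z) = C1*exp(9*z/5)


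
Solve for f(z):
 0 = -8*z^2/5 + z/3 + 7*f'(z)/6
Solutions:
 f(z) = C1 + 16*z^3/35 - z^2/7


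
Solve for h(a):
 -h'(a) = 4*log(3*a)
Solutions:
 h(a) = C1 - 4*a*log(a) - a*log(81) + 4*a


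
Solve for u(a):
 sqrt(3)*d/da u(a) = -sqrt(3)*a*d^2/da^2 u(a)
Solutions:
 u(a) = C1 + C2*log(a)


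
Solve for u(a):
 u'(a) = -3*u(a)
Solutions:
 u(a) = C1*exp(-3*a)


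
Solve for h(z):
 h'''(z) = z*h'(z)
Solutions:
 h(z) = C1 + Integral(C2*airyai(z) + C3*airybi(z), z)


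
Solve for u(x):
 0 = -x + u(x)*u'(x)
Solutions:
 u(x) = -sqrt(C1 + x^2)
 u(x) = sqrt(C1 + x^2)


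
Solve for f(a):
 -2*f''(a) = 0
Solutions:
 f(a) = C1 + C2*a


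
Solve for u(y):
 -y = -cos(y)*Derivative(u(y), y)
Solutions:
 u(y) = C1 + Integral(y/cos(y), y)


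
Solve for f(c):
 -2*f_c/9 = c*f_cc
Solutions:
 f(c) = C1 + C2*c^(7/9)


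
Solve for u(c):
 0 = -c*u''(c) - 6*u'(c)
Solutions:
 u(c) = C1 + C2/c^5


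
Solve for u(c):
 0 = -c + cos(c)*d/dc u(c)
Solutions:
 u(c) = C1 + Integral(c/cos(c), c)


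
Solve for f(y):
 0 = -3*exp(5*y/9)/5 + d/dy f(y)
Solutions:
 f(y) = C1 + 27*exp(5*y/9)/25


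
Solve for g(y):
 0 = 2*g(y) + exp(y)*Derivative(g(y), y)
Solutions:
 g(y) = C1*exp(2*exp(-y))


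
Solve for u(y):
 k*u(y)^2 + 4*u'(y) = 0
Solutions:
 u(y) = 4/(C1 + k*y)


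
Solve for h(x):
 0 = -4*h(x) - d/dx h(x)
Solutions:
 h(x) = C1*exp(-4*x)


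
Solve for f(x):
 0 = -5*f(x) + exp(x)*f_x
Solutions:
 f(x) = C1*exp(-5*exp(-x))


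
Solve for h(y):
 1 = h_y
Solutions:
 h(y) = C1 + y


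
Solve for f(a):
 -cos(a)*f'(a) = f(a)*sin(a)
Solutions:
 f(a) = C1*cos(a)


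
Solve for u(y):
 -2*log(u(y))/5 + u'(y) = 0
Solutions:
 li(u(y)) = C1 + 2*y/5


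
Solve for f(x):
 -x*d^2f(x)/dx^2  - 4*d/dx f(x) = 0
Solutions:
 f(x) = C1 + C2/x^3


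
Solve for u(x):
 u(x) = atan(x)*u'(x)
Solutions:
 u(x) = C1*exp(Integral(1/atan(x), x))


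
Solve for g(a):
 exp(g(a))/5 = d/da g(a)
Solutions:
 g(a) = log(-1/(C1 + a)) + log(5)


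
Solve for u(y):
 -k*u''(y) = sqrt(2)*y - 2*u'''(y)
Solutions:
 u(y) = C1 + C2*y + C3*exp(k*y/2) - sqrt(2)*y^3/(6*k) - sqrt(2)*y^2/k^2


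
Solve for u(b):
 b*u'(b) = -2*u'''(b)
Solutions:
 u(b) = C1 + Integral(C2*airyai(-2^(2/3)*b/2) + C3*airybi(-2^(2/3)*b/2), b)


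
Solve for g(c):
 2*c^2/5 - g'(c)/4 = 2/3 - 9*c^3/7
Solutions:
 g(c) = C1 + 9*c^4/7 + 8*c^3/15 - 8*c/3


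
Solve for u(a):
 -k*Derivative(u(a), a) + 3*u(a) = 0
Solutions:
 u(a) = C1*exp(3*a/k)


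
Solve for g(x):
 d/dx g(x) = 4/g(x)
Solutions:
 g(x) = -sqrt(C1 + 8*x)
 g(x) = sqrt(C1 + 8*x)


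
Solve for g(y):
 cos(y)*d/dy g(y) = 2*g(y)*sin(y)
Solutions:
 g(y) = C1/cos(y)^2


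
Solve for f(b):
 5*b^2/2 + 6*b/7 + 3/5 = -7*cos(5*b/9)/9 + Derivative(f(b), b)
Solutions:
 f(b) = C1 + 5*b^3/6 + 3*b^2/7 + 3*b/5 + 7*sin(5*b/9)/5


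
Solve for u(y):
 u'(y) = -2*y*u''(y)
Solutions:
 u(y) = C1 + C2*sqrt(y)


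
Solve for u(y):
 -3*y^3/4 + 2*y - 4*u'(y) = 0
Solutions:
 u(y) = C1 - 3*y^4/64 + y^2/4


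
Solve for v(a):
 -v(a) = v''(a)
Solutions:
 v(a) = C1*sin(a) + C2*cos(a)


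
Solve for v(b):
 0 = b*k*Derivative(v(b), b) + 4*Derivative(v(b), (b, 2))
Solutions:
 v(b) = Piecewise((-sqrt(2)*sqrt(pi)*C1*erf(sqrt(2)*b*sqrt(k)/4)/sqrt(k) - C2, (k > 0) | (k < 0)), (-C1*b - C2, True))


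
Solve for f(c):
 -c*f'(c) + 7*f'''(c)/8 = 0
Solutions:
 f(c) = C1 + Integral(C2*airyai(2*7^(2/3)*c/7) + C3*airybi(2*7^(2/3)*c/7), c)


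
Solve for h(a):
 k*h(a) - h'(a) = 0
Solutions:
 h(a) = C1*exp(a*k)


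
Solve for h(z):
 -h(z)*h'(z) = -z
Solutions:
 h(z) = -sqrt(C1 + z^2)
 h(z) = sqrt(C1 + z^2)


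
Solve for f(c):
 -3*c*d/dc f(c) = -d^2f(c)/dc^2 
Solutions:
 f(c) = C1 + C2*erfi(sqrt(6)*c/2)


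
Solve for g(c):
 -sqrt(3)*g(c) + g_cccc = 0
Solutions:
 g(c) = C1*exp(-3^(1/8)*c) + C2*exp(3^(1/8)*c) + C3*sin(3^(1/8)*c) + C4*cos(3^(1/8)*c)


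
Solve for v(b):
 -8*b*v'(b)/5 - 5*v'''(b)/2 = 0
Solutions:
 v(b) = C1 + Integral(C2*airyai(-2*10^(1/3)*b/5) + C3*airybi(-2*10^(1/3)*b/5), b)


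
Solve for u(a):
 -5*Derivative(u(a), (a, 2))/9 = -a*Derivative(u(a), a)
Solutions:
 u(a) = C1 + C2*erfi(3*sqrt(10)*a/10)


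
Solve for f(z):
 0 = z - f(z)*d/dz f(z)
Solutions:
 f(z) = -sqrt(C1 + z^2)
 f(z) = sqrt(C1 + z^2)


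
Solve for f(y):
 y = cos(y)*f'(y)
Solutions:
 f(y) = C1 + Integral(y/cos(y), y)


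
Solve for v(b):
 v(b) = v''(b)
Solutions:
 v(b) = C1*exp(-b) + C2*exp(b)


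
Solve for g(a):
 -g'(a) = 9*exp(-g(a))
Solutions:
 g(a) = log(C1 - 9*a)


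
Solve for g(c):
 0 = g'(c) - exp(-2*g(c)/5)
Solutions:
 g(c) = 5*log(-sqrt(C1 + c)) - 5*log(5) + 5*log(10)/2
 g(c) = 5*log(C1 + c)/2 - 5*log(5) + 5*log(10)/2


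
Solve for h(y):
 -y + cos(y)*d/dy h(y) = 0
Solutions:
 h(y) = C1 + Integral(y/cos(y), y)


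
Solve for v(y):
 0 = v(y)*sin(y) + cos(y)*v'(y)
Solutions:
 v(y) = C1*cos(y)


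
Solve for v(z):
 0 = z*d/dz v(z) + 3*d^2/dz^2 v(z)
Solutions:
 v(z) = C1 + C2*erf(sqrt(6)*z/6)


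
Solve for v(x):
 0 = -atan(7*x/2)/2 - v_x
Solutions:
 v(x) = C1 - x*atan(7*x/2)/2 + log(49*x^2 + 4)/14


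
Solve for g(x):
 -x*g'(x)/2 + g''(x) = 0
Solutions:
 g(x) = C1 + C2*erfi(x/2)


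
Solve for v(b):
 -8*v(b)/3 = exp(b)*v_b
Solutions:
 v(b) = C1*exp(8*exp(-b)/3)


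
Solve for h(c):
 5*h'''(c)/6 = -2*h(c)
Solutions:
 h(c) = C3*exp(c*(-12^(1/3)*5^(2/3) + 3*10^(2/3)*3^(1/3))/20)*sin(10^(2/3)*3^(5/6)*c/10) + C4*exp(c*(-12^(1/3)*5^(2/3) + 3*10^(2/3)*3^(1/3))/20)*cos(10^(2/3)*3^(5/6)*c/10) + C5*exp(-c*(12^(1/3)*5^(2/3) + 3*10^(2/3)*3^(1/3))/20) + (C1*sin(10^(2/3)*3^(5/6)*c/10) + C2*cos(10^(2/3)*3^(5/6)*c/10))*exp(12^(1/3)*5^(2/3)*c/10)


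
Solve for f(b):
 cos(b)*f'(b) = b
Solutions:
 f(b) = C1 + Integral(b/cos(b), b)


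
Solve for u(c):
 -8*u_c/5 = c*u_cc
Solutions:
 u(c) = C1 + C2/c^(3/5)


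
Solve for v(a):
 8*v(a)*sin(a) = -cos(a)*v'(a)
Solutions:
 v(a) = C1*cos(a)^8


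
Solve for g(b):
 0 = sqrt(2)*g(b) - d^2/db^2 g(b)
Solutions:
 g(b) = C1*exp(-2^(1/4)*b) + C2*exp(2^(1/4)*b)


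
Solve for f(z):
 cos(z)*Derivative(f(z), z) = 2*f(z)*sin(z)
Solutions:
 f(z) = C1/cos(z)^2


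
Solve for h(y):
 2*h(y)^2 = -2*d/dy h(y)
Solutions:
 h(y) = 1/(C1 + y)


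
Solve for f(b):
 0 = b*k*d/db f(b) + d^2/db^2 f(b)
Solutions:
 f(b) = Piecewise((-sqrt(2)*sqrt(pi)*C1*erf(sqrt(2)*b*sqrt(k)/2)/(2*sqrt(k)) - C2, (k > 0) | (k < 0)), (-C1*b - C2, True))


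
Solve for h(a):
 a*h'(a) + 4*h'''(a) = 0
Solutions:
 h(a) = C1 + Integral(C2*airyai(-2^(1/3)*a/2) + C3*airybi(-2^(1/3)*a/2), a)


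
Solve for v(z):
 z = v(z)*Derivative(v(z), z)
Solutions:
 v(z) = -sqrt(C1 + z^2)
 v(z) = sqrt(C1 + z^2)


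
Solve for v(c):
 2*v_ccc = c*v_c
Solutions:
 v(c) = C1 + Integral(C2*airyai(2^(2/3)*c/2) + C3*airybi(2^(2/3)*c/2), c)


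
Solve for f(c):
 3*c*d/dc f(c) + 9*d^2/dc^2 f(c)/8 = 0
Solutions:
 f(c) = C1 + C2*erf(2*sqrt(3)*c/3)


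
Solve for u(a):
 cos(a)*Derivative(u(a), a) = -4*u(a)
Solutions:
 u(a) = C1*(sin(a)^2 - 2*sin(a) + 1)/(sin(a)^2 + 2*sin(a) + 1)


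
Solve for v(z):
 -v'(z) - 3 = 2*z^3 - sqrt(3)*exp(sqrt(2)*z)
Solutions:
 v(z) = C1 - z^4/2 - 3*z + sqrt(6)*exp(sqrt(2)*z)/2


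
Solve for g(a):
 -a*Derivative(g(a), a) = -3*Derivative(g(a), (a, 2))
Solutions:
 g(a) = C1 + C2*erfi(sqrt(6)*a/6)


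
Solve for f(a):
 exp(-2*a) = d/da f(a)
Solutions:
 f(a) = C1 - exp(-2*a)/2


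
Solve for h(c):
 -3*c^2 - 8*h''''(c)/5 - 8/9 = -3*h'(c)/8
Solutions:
 h(c) = C1 + C4*exp(15^(1/3)*c/4) + 8*c^3/3 + 64*c/27 + (C2*sin(3^(5/6)*5^(1/3)*c/8) + C3*cos(3^(5/6)*5^(1/3)*c/8))*exp(-15^(1/3)*c/8)


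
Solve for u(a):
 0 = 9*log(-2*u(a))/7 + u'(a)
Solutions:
 7*Integral(1/(log(-_y) + log(2)), (_y, u(a)))/9 = C1 - a


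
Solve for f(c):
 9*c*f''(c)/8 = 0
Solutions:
 f(c) = C1 + C2*c


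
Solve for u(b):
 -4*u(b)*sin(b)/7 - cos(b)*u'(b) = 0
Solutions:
 u(b) = C1*cos(b)^(4/7)


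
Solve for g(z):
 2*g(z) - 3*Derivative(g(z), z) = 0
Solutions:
 g(z) = C1*exp(2*z/3)


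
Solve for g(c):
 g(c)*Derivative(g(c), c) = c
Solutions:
 g(c) = -sqrt(C1 + c^2)
 g(c) = sqrt(C1 + c^2)


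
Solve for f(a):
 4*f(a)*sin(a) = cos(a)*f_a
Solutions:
 f(a) = C1/cos(a)^4


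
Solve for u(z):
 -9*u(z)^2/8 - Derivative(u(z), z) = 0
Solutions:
 u(z) = 8/(C1 + 9*z)


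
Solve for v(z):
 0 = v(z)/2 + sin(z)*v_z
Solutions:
 v(z) = C1*(cos(z) + 1)^(1/4)/(cos(z) - 1)^(1/4)


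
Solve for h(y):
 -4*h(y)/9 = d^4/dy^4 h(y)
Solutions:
 h(y) = (C1*sin(sqrt(3)*y/3) + C2*cos(sqrt(3)*y/3))*exp(-sqrt(3)*y/3) + (C3*sin(sqrt(3)*y/3) + C4*cos(sqrt(3)*y/3))*exp(sqrt(3)*y/3)


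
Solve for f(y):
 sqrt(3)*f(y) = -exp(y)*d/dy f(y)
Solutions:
 f(y) = C1*exp(sqrt(3)*exp(-y))


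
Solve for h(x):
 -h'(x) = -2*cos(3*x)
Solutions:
 h(x) = C1 + 2*sin(3*x)/3


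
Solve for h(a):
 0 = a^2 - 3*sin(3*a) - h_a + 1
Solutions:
 h(a) = C1 + a^3/3 + a + cos(3*a)


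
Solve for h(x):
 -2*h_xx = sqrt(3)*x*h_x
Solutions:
 h(x) = C1 + C2*erf(3^(1/4)*x/2)


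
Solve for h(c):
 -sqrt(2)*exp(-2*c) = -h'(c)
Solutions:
 h(c) = C1 - sqrt(2)*exp(-2*c)/2


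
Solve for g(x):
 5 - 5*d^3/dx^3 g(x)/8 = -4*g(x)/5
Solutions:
 g(x) = C3*exp(2*2^(2/3)*5^(1/3)*x/5) + (C1*sin(2^(2/3)*sqrt(3)*5^(1/3)*x/5) + C2*cos(2^(2/3)*sqrt(3)*5^(1/3)*x/5))*exp(-2^(2/3)*5^(1/3)*x/5) - 25/4


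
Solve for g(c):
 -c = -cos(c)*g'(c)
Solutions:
 g(c) = C1 + Integral(c/cos(c), c)


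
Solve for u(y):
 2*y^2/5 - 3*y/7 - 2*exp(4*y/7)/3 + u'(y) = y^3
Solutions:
 u(y) = C1 + y^4/4 - 2*y^3/15 + 3*y^2/14 + 7*exp(4*y/7)/6


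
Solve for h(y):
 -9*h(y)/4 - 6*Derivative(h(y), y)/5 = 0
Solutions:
 h(y) = C1*exp(-15*y/8)


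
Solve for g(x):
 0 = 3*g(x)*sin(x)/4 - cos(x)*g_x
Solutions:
 g(x) = C1/cos(x)^(3/4)


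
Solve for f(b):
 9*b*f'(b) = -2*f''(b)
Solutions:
 f(b) = C1 + C2*erf(3*b/2)


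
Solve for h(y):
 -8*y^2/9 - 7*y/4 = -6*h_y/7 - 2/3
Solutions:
 h(y) = C1 + 28*y^3/81 + 49*y^2/48 - 7*y/9


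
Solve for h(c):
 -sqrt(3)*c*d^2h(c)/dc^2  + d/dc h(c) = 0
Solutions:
 h(c) = C1 + C2*c^(sqrt(3)/3 + 1)


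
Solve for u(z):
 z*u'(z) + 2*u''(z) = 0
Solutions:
 u(z) = C1 + C2*erf(z/2)


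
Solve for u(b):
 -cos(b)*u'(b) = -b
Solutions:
 u(b) = C1 + Integral(b/cos(b), b)


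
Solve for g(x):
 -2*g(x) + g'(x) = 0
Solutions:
 g(x) = C1*exp(2*x)


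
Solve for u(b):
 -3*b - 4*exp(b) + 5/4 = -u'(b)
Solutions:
 u(b) = C1 + 3*b^2/2 - 5*b/4 + 4*exp(b)


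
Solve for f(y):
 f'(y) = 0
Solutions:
 f(y) = C1


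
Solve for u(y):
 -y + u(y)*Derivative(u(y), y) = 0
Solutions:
 u(y) = -sqrt(C1 + y^2)
 u(y) = sqrt(C1 + y^2)


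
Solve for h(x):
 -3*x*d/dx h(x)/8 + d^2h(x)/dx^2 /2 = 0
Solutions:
 h(x) = C1 + C2*erfi(sqrt(6)*x/4)


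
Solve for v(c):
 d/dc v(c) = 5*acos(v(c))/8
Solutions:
 Integral(1/acos(_y), (_y, v(c))) = C1 + 5*c/8


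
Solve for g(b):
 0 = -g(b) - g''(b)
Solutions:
 g(b) = C1*sin(b) + C2*cos(b)


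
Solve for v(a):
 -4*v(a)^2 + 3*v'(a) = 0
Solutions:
 v(a) = -3/(C1 + 4*a)


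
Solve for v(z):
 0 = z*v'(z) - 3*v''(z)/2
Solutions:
 v(z) = C1 + C2*erfi(sqrt(3)*z/3)


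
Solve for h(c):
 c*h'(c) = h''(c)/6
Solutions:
 h(c) = C1 + C2*erfi(sqrt(3)*c)


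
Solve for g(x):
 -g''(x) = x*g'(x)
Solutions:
 g(x) = C1 + C2*erf(sqrt(2)*x/2)


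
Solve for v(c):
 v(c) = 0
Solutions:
 v(c) = 0


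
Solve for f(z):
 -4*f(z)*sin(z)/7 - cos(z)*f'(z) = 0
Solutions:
 f(z) = C1*cos(z)^(4/7)


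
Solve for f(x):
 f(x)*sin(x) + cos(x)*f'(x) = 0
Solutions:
 f(x) = C1*cos(x)


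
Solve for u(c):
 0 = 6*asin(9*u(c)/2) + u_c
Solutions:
 Integral(1/asin(9*_y/2), (_y, u(c))) = C1 - 6*c


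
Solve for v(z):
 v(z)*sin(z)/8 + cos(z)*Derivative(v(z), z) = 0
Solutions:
 v(z) = C1*cos(z)^(1/8)


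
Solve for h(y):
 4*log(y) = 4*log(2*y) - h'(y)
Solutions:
 h(y) = C1 + 4*y*log(2)


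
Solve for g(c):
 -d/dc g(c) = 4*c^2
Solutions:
 g(c) = C1 - 4*c^3/3


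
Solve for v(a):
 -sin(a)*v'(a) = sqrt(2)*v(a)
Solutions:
 v(a) = C1*(cos(a) + 1)^(sqrt(2)/2)/(cos(a) - 1)^(sqrt(2)/2)


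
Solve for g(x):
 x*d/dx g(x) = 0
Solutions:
 g(x) = C1


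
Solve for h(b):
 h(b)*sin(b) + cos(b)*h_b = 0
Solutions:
 h(b) = C1*cos(b)


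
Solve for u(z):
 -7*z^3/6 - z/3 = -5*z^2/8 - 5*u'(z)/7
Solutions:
 u(z) = C1 + 49*z^4/120 - 7*z^3/24 + 7*z^2/30


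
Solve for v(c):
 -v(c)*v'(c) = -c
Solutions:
 v(c) = -sqrt(C1 + c^2)
 v(c) = sqrt(C1 + c^2)


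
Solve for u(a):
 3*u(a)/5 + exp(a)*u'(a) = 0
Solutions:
 u(a) = C1*exp(3*exp(-a)/5)


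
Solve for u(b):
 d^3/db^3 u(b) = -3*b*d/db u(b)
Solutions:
 u(b) = C1 + Integral(C2*airyai(-3^(1/3)*b) + C3*airybi(-3^(1/3)*b), b)


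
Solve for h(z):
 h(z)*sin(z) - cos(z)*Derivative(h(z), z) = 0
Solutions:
 h(z) = C1/cos(z)


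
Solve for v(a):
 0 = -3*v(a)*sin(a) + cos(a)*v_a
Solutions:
 v(a) = C1/cos(a)^3


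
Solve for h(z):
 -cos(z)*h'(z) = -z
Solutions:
 h(z) = C1 + Integral(z/cos(z), z)


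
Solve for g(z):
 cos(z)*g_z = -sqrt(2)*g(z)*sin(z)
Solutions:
 g(z) = C1*cos(z)^(sqrt(2))


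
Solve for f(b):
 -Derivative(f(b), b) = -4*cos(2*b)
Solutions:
 f(b) = C1 + 2*sin(2*b)


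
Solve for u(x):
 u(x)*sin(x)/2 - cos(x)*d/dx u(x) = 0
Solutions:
 u(x) = C1/sqrt(cos(x))


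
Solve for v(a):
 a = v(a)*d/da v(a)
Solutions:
 v(a) = -sqrt(C1 + a^2)
 v(a) = sqrt(C1 + a^2)


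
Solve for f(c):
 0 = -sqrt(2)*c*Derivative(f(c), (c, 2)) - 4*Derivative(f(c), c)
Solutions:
 f(c) = C1 + C2*c^(1 - 2*sqrt(2))


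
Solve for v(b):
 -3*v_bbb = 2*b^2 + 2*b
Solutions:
 v(b) = C1 + C2*b + C3*b^2 - b^5/90 - b^4/36


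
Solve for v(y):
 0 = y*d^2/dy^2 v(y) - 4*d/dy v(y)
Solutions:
 v(y) = C1 + C2*y^5


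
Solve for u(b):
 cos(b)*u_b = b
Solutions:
 u(b) = C1 + Integral(b/cos(b), b)


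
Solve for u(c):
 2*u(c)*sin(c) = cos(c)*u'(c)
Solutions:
 u(c) = C1/cos(c)^2


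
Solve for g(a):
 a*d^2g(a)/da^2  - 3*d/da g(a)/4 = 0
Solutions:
 g(a) = C1 + C2*a^(7/4)


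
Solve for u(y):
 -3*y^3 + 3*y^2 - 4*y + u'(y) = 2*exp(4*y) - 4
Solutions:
 u(y) = C1 + 3*y^4/4 - y^3 + 2*y^2 - 4*y + exp(4*y)/2


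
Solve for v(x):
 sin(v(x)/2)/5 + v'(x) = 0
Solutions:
 x/5 + log(cos(v(x)/2) - 1) - log(cos(v(x)/2) + 1) = C1


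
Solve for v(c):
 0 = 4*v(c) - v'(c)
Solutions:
 v(c) = C1*exp(4*c)


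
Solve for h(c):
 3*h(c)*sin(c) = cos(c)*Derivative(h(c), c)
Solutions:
 h(c) = C1/cos(c)^3


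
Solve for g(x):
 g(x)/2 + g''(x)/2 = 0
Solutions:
 g(x) = C1*sin(x) + C2*cos(x)


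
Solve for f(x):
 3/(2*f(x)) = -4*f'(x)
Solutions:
 f(x) = -sqrt(C1 - 3*x)/2
 f(x) = sqrt(C1 - 3*x)/2


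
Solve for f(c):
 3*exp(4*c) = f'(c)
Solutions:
 f(c) = C1 + 3*exp(4*c)/4


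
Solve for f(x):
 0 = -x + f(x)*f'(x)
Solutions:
 f(x) = -sqrt(C1 + x^2)
 f(x) = sqrt(C1 + x^2)


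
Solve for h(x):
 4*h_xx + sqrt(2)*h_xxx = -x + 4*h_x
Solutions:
 h(x) = C1 + C2*exp(sqrt(2)*x*(-1 + sqrt(1 + sqrt(2)))) + C3*exp(-sqrt(2)*x*(1 + sqrt(1 + sqrt(2)))) + x^2/8 + x/4


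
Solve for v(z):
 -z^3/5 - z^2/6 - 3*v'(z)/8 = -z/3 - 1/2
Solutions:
 v(z) = C1 - 2*z^4/15 - 4*z^3/27 + 4*z^2/9 + 4*z/3


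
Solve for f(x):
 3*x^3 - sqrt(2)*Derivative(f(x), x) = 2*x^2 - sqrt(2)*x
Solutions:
 f(x) = C1 + 3*sqrt(2)*x^4/8 - sqrt(2)*x^3/3 + x^2/2


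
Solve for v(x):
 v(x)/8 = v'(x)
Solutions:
 v(x) = C1*exp(x/8)


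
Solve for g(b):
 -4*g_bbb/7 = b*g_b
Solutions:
 g(b) = C1 + Integral(C2*airyai(-14^(1/3)*b/2) + C3*airybi(-14^(1/3)*b/2), b)


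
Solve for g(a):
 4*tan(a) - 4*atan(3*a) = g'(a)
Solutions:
 g(a) = C1 - 4*a*atan(3*a) + 2*log(9*a^2 + 1)/3 - 4*log(cos(a))


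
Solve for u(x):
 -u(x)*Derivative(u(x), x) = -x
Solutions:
 u(x) = -sqrt(C1 + x^2)
 u(x) = sqrt(C1 + x^2)


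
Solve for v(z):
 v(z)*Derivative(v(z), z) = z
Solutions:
 v(z) = -sqrt(C1 + z^2)
 v(z) = sqrt(C1 + z^2)


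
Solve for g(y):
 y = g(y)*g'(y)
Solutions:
 g(y) = -sqrt(C1 + y^2)
 g(y) = sqrt(C1 + y^2)


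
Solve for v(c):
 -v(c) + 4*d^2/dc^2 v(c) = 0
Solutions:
 v(c) = C1*exp(-c/2) + C2*exp(c/2)


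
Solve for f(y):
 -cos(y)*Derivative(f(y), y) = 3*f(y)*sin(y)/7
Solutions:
 f(y) = C1*cos(y)^(3/7)


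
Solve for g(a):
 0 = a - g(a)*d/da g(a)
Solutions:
 g(a) = -sqrt(C1 + a^2)
 g(a) = sqrt(C1 + a^2)


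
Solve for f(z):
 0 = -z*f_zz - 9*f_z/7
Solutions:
 f(z) = C1 + C2/z^(2/7)


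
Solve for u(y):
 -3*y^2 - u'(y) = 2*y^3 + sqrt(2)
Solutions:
 u(y) = C1 - y^4/2 - y^3 - sqrt(2)*y


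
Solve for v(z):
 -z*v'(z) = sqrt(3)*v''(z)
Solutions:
 v(z) = C1 + C2*erf(sqrt(2)*3^(3/4)*z/6)


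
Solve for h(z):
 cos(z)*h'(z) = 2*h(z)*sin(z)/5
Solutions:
 h(z) = C1/cos(z)^(2/5)


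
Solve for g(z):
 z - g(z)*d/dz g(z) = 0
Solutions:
 g(z) = -sqrt(C1 + z^2)
 g(z) = sqrt(C1 + z^2)


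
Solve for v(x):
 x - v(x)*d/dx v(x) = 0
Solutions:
 v(x) = -sqrt(C1 + x^2)
 v(x) = sqrt(C1 + x^2)


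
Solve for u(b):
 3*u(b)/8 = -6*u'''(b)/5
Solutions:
 u(b) = C3*exp(-2^(2/3)*5^(1/3)*b/4) + (C1*sin(2^(2/3)*sqrt(3)*5^(1/3)*b/8) + C2*cos(2^(2/3)*sqrt(3)*5^(1/3)*b/8))*exp(2^(2/3)*5^(1/3)*b/8)


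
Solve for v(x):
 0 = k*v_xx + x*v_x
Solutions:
 v(x) = C1 + C2*sqrt(k)*erf(sqrt(2)*x*sqrt(1/k)/2)


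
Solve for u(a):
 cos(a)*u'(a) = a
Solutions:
 u(a) = C1 + Integral(a/cos(a), a)


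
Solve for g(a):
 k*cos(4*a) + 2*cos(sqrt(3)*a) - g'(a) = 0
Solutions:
 g(a) = C1 + k*sin(4*a)/4 + 2*sqrt(3)*sin(sqrt(3)*a)/3


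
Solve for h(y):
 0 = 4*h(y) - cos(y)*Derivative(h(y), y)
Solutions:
 h(y) = C1*(sin(y)^2 + 2*sin(y) + 1)/(sin(y)^2 - 2*sin(y) + 1)


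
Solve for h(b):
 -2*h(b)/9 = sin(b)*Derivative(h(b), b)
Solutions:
 h(b) = C1*(cos(b) + 1)^(1/9)/(cos(b) - 1)^(1/9)


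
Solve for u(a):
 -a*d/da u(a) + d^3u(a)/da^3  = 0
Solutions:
 u(a) = C1 + Integral(C2*airyai(a) + C3*airybi(a), a)


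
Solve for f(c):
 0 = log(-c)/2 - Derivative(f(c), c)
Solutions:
 f(c) = C1 + c*log(-c)/2 - c/2


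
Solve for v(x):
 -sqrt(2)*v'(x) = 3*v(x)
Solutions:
 v(x) = C1*exp(-3*sqrt(2)*x/2)


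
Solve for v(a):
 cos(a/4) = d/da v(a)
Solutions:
 v(a) = C1 + 4*sin(a/4)


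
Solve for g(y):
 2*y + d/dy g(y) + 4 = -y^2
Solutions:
 g(y) = C1 - y^3/3 - y^2 - 4*y


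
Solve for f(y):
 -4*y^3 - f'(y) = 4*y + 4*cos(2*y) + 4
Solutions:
 f(y) = C1 - y^4 - 2*y^2 - 4*y - 2*sin(2*y)


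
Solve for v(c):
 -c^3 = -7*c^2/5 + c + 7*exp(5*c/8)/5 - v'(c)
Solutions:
 v(c) = C1 + c^4/4 - 7*c^3/15 + c^2/2 + 56*exp(5*c/8)/25


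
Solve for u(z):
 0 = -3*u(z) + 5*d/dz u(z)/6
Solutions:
 u(z) = C1*exp(18*z/5)


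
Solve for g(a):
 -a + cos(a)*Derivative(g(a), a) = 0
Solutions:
 g(a) = C1 + Integral(a/cos(a), a)


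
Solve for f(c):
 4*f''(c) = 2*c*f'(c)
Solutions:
 f(c) = C1 + C2*erfi(c/2)


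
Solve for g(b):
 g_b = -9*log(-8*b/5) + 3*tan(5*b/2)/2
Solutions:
 g(b) = C1 - 9*b*log(-b) - 27*b*log(2) + 9*b + 9*b*log(5) - 3*log(cos(5*b/2))/5


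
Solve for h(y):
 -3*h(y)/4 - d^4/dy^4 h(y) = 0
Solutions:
 h(y) = (C1*sin(3^(1/4)*y/2) + C2*cos(3^(1/4)*y/2))*exp(-3^(1/4)*y/2) + (C3*sin(3^(1/4)*y/2) + C4*cos(3^(1/4)*y/2))*exp(3^(1/4)*y/2)


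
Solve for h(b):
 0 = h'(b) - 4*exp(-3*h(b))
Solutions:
 h(b) = log(C1 + 12*b)/3
 h(b) = log((-3^(1/3) - 3^(5/6)*I)*(C1 + 4*b)^(1/3)/2)
 h(b) = log((-3^(1/3) + 3^(5/6)*I)*(C1 + 4*b)^(1/3)/2)


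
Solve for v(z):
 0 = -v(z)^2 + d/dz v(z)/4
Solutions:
 v(z) = -1/(C1 + 4*z)


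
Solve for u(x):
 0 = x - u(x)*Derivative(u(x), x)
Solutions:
 u(x) = -sqrt(C1 + x^2)
 u(x) = sqrt(C1 + x^2)


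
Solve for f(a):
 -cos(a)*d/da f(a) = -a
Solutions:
 f(a) = C1 + Integral(a/cos(a), a)


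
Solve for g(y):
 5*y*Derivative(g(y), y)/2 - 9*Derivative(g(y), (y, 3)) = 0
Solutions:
 g(y) = C1 + Integral(C2*airyai(60^(1/3)*y/6) + C3*airybi(60^(1/3)*y/6), y)


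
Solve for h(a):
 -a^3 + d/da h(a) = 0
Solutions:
 h(a) = C1 + a^4/4


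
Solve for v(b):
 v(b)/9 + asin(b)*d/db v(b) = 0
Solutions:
 v(b) = C1*exp(-Integral(1/asin(b), b)/9)


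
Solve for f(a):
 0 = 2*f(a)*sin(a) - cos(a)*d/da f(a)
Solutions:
 f(a) = C1/cos(a)^2


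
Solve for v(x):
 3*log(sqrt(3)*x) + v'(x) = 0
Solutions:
 v(x) = C1 - 3*x*log(x) - 3*x*log(3)/2 + 3*x


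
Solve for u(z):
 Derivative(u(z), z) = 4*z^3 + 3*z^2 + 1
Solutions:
 u(z) = C1 + z^4 + z^3 + z


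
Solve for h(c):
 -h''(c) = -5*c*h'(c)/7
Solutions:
 h(c) = C1 + C2*erfi(sqrt(70)*c/14)


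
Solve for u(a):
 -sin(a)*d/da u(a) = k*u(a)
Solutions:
 u(a) = C1*exp(k*(-log(cos(a) - 1) + log(cos(a) + 1))/2)


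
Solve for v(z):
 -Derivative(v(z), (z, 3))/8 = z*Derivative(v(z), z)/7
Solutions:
 v(z) = C1 + Integral(C2*airyai(-2*7^(2/3)*z/7) + C3*airybi(-2*7^(2/3)*z/7), z)


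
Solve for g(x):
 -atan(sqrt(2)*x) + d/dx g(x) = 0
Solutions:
 g(x) = C1 + x*atan(sqrt(2)*x) - sqrt(2)*log(2*x^2 + 1)/4


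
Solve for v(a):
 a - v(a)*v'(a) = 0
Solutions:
 v(a) = -sqrt(C1 + a^2)
 v(a) = sqrt(C1 + a^2)


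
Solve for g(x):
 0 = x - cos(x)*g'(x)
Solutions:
 g(x) = C1 + Integral(x/cos(x), x)


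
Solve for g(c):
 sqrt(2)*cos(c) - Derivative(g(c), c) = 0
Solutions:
 g(c) = C1 + sqrt(2)*sin(c)


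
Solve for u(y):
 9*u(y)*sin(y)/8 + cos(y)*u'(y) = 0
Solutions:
 u(y) = C1*cos(y)^(9/8)


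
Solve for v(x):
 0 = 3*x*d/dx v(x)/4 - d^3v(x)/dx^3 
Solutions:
 v(x) = C1 + Integral(C2*airyai(6^(1/3)*x/2) + C3*airybi(6^(1/3)*x/2), x)


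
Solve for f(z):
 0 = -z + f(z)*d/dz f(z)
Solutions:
 f(z) = -sqrt(C1 + z^2)
 f(z) = sqrt(C1 + z^2)


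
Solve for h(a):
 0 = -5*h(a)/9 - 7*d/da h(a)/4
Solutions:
 h(a) = C1*exp(-20*a/63)


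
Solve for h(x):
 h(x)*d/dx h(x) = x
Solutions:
 h(x) = -sqrt(C1 + x^2)
 h(x) = sqrt(C1 + x^2)


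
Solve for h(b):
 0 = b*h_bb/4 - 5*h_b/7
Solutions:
 h(b) = C1 + C2*b^(27/7)


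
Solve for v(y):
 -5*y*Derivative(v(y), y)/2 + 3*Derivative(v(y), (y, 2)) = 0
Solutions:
 v(y) = C1 + C2*erfi(sqrt(15)*y/6)


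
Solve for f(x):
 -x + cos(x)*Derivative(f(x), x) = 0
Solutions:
 f(x) = C1 + Integral(x/cos(x), x)


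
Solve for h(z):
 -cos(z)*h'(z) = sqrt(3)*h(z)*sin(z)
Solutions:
 h(z) = C1*cos(z)^(sqrt(3))


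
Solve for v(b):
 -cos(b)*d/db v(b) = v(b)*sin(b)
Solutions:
 v(b) = C1*cos(b)


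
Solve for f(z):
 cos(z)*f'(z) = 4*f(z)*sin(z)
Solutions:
 f(z) = C1/cos(z)^4


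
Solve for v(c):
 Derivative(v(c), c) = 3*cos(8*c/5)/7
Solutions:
 v(c) = C1 + 15*sin(8*c/5)/56


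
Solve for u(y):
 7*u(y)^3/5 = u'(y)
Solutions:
 u(y) = -sqrt(10)*sqrt(-1/(C1 + 7*y))/2
 u(y) = sqrt(10)*sqrt(-1/(C1 + 7*y))/2


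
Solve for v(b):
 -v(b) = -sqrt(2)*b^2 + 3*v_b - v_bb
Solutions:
 v(b) = C1*exp(b*(3 - sqrt(13))/2) + C2*exp(b*(3 + sqrt(13))/2) + sqrt(2)*b^2 - 6*sqrt(2)*b + 20*sqrt(2)


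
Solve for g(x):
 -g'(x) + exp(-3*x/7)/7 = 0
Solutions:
 g(x) = C1 - exp(-3*x/7)/3


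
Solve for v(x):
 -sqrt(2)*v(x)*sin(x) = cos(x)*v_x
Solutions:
 v(x) = C1*cos(x)^(sqrt(2))


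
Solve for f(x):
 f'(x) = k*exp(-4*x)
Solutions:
 f(x) = C1 - k*exp(-4*x)/4


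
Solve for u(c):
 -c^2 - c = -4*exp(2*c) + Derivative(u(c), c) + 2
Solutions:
 u(c) = C1 - c^3/3 - c^2/2 - 2*c + 2*exp(2*c)


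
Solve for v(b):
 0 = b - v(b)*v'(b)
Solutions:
 v(b) = -sqrt(C1 + b^2)
 v(b) = sqrt(C1 + b^2)


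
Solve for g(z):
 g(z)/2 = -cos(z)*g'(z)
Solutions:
 g(z) = C1*(sin(z) - 1)^(1/4)/(sin(z) + 1)^(1/4)


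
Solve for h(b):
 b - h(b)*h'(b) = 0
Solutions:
 h(b) = -sqrt(C1 + b^2)
 h(b) = sqrt(C1 + b^2)


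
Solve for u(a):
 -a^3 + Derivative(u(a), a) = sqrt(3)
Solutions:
 u(a) = C1 + a^4/4 + sqrt(3)*a


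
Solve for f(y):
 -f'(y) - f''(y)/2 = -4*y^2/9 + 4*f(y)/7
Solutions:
 f(y) = 7*y^2/9 - 49*y/18 + (C1*sin(sqrt(7)*y/7) + C2*cos(sqrt(7)*y/7))*exp(-y) + 245/72


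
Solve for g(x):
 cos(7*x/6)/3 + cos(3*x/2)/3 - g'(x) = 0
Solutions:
 g(x) = C1 + 2*sin(7*x/6)/7 + 2*sin(3*x/2)/9


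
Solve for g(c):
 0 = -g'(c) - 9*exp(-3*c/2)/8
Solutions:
 g(c) = C1 + 3*exp(-3*c/2)/4


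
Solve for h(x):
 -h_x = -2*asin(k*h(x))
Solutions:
 Integral(1/asin(_y*k), (_y, h(x))) = C1 + 2*x


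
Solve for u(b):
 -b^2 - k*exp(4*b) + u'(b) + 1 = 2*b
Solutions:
 u(b) = C1 + b^3/3 + b^2 - b + k*exp(4*b)/4


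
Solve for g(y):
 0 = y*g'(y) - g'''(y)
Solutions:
 g(y) = C1 + Integral(C2*airyai(y) + C3*airybi(y), y)


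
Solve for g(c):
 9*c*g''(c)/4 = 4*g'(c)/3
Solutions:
 g(c) = C1 + C2*c^(43/27)


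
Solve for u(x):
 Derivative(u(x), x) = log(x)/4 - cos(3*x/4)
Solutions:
 u(x) = C1 + x*log(x)/4 - x/4 - 4*sin(3*x/4)/3


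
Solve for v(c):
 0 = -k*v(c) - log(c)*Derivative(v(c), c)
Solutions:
 v(c) = C1*exp(-k*li(c))


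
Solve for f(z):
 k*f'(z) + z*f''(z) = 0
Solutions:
 f(z) = C1 + z^(1 - re(k))*(C2*sin(log(z)*Abs(im(k))) + C3*cos(log(z)*im(k)))


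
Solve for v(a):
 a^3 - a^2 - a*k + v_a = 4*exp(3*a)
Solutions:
 v(a) = C1 - a^4/4 + a^3/3 + a^2*k/2 + 4*exp(3*a)/3


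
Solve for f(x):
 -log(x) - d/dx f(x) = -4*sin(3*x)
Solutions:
 f(x) = C1 - x*log(x) + x - 4*cos(3*x)/3


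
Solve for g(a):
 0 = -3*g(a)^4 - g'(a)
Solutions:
 g(a) = (-3^(2/3) - 3*3^(1/6)*I)*(1/(C1 + 3*a))^(1/3)/6
 g(a) = (-3^(2/3) + 3*3^(1/6)*I)*(1/(C1 + 3*a))^(1/3)/6
 g(a) = (1/(C1 + 9*a))^(1/3)


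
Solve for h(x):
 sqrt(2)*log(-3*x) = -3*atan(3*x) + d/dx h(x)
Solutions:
 h(x) = C1 + sqrt(2)*x*(log(-x) - 1) + 3*x*atan(3*x) + sqrt(2)*x*log(3) - log(9*x^2 + 1)/2


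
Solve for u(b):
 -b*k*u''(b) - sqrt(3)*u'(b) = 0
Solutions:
 u(b) = C1 + b^(((re(k) - sqrt(3))*re(k) + im(k)^2)/(re(k)^2 + im(k)^2))*(C2*sin(sqrt(3)*log(b)*Abs(im(k))/(re(k)^2 + im(k)^2)) + C3*cos(sqrt(3)*log(b)*im(k)/(re(k)^2 + im(k)^2)))


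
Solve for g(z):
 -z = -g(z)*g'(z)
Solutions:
 g(z) = -sqrt(C1 + z^2)
 g(z) = sqrt(C1 + z^2)


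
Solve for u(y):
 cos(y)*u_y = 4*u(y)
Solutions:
 u(y) = C1*(sin(y)^2 + 2*sin(y) + 1)/(sin(y)^2 - 2*sin(y) + 1)


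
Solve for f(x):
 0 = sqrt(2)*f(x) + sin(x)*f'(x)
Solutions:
 f(x) = C1*(cos(x) + 1)^(sqrt(2)/2)/(cos(x) - 1)^(sqrt(2)/2)


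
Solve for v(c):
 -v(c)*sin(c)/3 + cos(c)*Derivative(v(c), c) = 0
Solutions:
 v(c) = C1/cos(c)^(1/3)


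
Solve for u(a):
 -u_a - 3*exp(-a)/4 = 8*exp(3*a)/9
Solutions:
 u(a) = C1 - 8*exp(3*a)/27 + 3*exp(-a)/4


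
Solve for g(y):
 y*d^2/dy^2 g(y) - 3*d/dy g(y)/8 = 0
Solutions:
 g(y) = C1 + C2*y^(11/8)


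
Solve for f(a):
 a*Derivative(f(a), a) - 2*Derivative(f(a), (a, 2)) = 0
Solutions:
 f(a) = C1 + C2*erfi(a/2)


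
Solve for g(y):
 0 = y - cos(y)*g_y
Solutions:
 g(y) = C1 + Integral(y/cos(y), y)


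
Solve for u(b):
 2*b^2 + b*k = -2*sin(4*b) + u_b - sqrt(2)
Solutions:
 u(b) = C1 + 2*b^3/3 + b^2*k/2 + sqrt(2)*b - cos(4*b)/2


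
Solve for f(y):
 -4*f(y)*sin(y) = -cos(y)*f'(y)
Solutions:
 f(y) = C1/cos(y)^4


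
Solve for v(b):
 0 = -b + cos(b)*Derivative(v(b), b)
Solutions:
 v(b) = C1 + Integral(b/cos(b), b)


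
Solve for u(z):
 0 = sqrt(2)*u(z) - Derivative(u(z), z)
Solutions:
 u(z) = C1*exp(sqrt(2)*z)


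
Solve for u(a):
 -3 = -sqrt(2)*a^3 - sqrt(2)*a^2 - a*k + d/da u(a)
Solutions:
 u(a) = C1 + sqrt(2)*a^4/4 + sqrt(2)*a^3/3 + a^2*k/2 - 3*a


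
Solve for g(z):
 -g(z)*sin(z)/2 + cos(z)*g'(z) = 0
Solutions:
 g(z) = C1/sqrt(cos(z))


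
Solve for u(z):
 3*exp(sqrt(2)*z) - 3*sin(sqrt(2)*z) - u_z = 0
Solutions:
 u(z) = C1 + 3*sqrt(2)*exp(sqrt(2)*z)/2 + 3*sqrt(2)*cos(sqrt(2)*z)/2


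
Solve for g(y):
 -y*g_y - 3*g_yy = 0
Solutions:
 g(y) = C1 + C2*erf(sqrt(6)*y/6)


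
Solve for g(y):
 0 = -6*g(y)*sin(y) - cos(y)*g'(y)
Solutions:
 g(y) = C1*cos(y)^6


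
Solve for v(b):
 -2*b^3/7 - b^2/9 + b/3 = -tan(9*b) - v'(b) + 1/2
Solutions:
 v(b) = C1 + b^4/14 + b^3/27 - b^2/6 + b/2 + log(cos(9*b))/9


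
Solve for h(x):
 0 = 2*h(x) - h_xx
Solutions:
 h(x) = C1*exp(-sqrt(2)*x) + C2*exp(sqrt(2)*x)


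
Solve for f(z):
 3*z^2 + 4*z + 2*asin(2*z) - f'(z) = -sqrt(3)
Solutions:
 f(z) = C1 + z^3 + 2*z^2 + 2*z*asin(2*z) + sqrt(3)*z + sqrt(1 - 4*z^2)


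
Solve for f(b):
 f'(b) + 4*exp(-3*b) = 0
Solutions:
 f(b) = C1 + 4*exp(-3*b)/3


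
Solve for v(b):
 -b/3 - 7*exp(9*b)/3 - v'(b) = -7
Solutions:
 v(b) = C1 - b^2/6 + 7*b - 7*exp(9*b)/27


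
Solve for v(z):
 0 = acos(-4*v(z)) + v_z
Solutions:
 Integral(1/acos(-4*_y), (_y, v(z))) = C1 - z


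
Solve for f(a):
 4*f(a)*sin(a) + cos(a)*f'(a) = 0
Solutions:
 f(a) = C1*cos(a)^4


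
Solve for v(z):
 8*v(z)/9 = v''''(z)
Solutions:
 v(z) = C1*exp(-2^(3/4)*sqrt(3)*z/3) + C2*exp(2^(3/4)*sqrt(3)*z/3) + C3*sin(2^(3/4)*sqrt(3)*z/3) + C4*cos(2^(3/4)*sqrt(3)*z/3)


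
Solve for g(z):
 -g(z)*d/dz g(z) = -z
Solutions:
 g(z) = -sqrt(C1 + z^2)
 g(z) = sqrt(C1 + z^2)


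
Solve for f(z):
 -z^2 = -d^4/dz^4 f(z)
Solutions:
 f(z) = C1 + C2*z + C3*z^2 + C4*z^3 + z^6/360


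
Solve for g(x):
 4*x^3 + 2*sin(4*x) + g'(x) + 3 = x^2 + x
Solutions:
 g(x) = C1 - x^4 + x^3/3 + x^2/2 - 3*x + cos(4*x)/2


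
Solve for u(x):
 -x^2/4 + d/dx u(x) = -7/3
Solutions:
 u(x) = C1 + x^3/12 - 7*x/3


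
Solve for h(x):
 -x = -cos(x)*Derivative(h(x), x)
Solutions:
 h(x) = C1 + Integral(x/cos(x), x)


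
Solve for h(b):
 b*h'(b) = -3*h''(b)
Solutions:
 h(b) = C1 + C2*erf(sqrt(6)*b/6)


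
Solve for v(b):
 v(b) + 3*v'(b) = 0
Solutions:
 v(b) = C1*exp(-b/3)


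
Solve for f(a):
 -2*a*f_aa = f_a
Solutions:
 f(a) = C1 + C2*sqrt(a)


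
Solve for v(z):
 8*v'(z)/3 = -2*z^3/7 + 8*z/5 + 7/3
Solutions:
 v(z) = C1 - 3*z^4/112 + 3*z^2/10 + 7*z/8


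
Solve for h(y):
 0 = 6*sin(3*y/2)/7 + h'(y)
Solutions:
 h(y) = C1 + 4*cos(3*y/2)/7


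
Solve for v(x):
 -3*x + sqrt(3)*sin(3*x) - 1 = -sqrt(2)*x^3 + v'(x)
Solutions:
 v(x) = C1 + sqrt(2)*x^4/4 - 3*x^2/2 - x - sqrt(3)*cos(3*x)/3


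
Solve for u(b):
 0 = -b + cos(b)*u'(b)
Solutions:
 u(b) = C1 + Integral(b/cos(b), b)


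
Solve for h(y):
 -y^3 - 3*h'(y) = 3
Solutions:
 h(y) = C1 - y^4/12 - y


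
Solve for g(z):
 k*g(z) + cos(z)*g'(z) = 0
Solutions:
 g(z) = C1*exp(k*(log(sin(z) - 1) - log(sin(z) + 1))/2)


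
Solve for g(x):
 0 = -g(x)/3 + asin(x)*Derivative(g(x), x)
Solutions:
 g(x) = C1*exp(Integral(1/asin(x), x)/3)


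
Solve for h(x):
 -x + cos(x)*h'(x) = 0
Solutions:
 h(x) = C1 + Integral(x/cos(x), x)


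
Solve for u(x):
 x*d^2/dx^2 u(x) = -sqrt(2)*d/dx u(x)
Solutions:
 u(x) = C1 + C2*x^(1 - sqrt(2))


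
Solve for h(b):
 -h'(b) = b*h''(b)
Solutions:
 h(b) = C1 + C2*log(b)


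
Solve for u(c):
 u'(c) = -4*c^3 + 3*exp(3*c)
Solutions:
 u(c) = C1 - c^4 + exp(3*c)


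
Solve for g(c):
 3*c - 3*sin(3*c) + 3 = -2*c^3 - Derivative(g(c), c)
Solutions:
 g(c) = C1 - c^4/2 - 3*c^2/2 - 3*c - cos(3*c)


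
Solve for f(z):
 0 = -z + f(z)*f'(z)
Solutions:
 f(z) = -sqrt(C1 + z^2)
 f(z) = sqrt(C1 + z^2)


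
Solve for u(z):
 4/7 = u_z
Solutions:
 u(z) = C1 + 4*z/7


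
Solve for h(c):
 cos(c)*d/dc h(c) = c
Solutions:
 h(c) = C1 + Integral(c/cos(c), c)


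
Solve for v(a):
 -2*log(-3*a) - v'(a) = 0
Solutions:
 v(a) = C1 - 2*a*log(-a) + 2*a*(1 - log(3))


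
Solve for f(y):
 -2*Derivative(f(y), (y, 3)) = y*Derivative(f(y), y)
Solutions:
 f(y) = C1 + Integral(C2*airyai(-2^(2/3)*y/2) + C3*airybi(-2^(2/3)*y/2), y)


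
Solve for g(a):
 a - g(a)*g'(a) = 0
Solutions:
 g(a) = -sqrt(C1 + a^2)
 g(a) = sqrt(C1 + a^2)


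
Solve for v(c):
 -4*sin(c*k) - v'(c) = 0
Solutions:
 v(c) = C1 + 4*cos(c*k)/k


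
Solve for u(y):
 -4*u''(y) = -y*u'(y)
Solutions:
 u(y) = C1 + C2*erfi(sqrt(2)*y/4)


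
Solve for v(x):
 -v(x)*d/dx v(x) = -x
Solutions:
 v(x) = -sqrt(C1 + x^2)
 v(x) = sqrt(C1 + x^2)


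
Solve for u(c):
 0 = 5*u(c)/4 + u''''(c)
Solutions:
 u(c) = (C1*sin(5^(1/4)*c/2) + C2*cos(5^(1/4)*c/2))*exp(-5^(1/4)*c/2) + (C3*sin(5^(1/4)*c/2) + C4*cos(5^(1/4)*c/2))*exp(5^(1/4)*c/2)


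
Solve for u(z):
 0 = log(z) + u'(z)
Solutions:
 u(z) = C1 - z*log(z) + z


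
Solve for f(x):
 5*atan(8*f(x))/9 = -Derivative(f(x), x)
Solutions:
 Integral(1/atan(8*_y), (_y, f(x))) = C1 - 5*x/9


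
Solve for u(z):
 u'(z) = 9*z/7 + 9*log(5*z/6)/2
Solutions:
 u(z) = C1 + 9*z^2/14 + 9*z*log(z)/2 - 9*z*log(6)/2 - 9*z/2 + 9*z*log(5)/2


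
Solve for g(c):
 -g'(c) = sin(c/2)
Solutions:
 g(c) = C1 + 2*cos(c/2)


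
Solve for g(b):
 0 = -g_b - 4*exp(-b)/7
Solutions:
 g(b) = C1 + 4*exp(-b)/7


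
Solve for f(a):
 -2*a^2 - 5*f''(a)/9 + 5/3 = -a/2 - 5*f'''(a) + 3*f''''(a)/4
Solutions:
 f(a) = C1 + C2*a + C3*exp(2*a*(15 - sqrt(210))/9) + C4*exp(2*a*(sqrt(210) + 15)/9) - 3*a^4/10 - 213*a^3/20 - 28119*a^2/100


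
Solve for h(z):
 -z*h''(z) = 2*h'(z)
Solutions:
 h(z) = C1 + C2/z


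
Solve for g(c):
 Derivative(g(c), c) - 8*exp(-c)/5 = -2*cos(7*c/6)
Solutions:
 g(c) = C1 - 12*sin(7*c/6)/7 - 8*exp(-c)/5


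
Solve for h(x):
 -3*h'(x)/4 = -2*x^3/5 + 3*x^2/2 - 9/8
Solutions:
 h(x) = C1 + 2*x^4/15 - 2*x^3/3 + 3*x/2


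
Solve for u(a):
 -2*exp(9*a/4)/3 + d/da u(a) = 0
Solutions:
 u(a) = C1 + 8*exp(9*a/4)/27


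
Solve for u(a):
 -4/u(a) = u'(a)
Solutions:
 u(a) = -sqrt(C1 - 8*a)
 u(a) = sqrt(C1 - 8*a)


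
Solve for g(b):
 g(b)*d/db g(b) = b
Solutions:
 g(b) = -sqrt(C1 + b^2)
 g(b) = sqrt(C1 + b^2)


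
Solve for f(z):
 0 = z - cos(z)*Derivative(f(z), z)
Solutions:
 f(z) = C1 + Integral(z/cos(z), z)


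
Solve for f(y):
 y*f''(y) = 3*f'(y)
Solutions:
 f(y) = C1 + C2*y^4


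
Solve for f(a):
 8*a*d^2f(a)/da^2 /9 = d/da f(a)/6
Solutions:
 f(a) = C1 + C2*a^(19/16)


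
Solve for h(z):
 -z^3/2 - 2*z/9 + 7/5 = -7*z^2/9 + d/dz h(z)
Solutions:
 h(z) = C1 - z^4/8 + 7*z^3/27 - z^2/9 + 7*z/5


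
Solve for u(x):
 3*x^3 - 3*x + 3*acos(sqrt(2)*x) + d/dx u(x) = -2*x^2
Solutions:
 u(x) = C1 - 3*x^4/4 - 2*x^3/3 + 3*x^2/2 - 3*x*acos(sqrt(2)*x) + 3*sqrt(2)*sqrt(1 - 2*x^2)/2


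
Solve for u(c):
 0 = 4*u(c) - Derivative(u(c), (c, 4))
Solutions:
 u(c) = C1*exp(-sqrt(2)*c) + C2*exp(sqrt(2)*c) + C3*sin(sqrt(2)*c) + C4*cos(sqrt(2)*c)


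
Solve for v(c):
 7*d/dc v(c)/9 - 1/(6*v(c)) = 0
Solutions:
 v(c) = -sqrt(C1 + 21*c)/7
 v(c) = sqrt(C1 + 21*c)/7


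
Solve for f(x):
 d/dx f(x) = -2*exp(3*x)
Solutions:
 f(x) = C1 - 2*exp(3*x)/3


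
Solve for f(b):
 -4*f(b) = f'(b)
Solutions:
 f(b) = C1*exp(-4*b)


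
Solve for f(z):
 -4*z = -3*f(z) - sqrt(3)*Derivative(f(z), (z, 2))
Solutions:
 f(z) = C1*sin(3^(1/4)*z) + C2*cos(3^(1/4)*z) + 4*z/3


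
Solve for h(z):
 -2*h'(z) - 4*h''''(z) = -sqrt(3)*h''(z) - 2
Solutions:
 h(z) = C1 + C2*exp(z*(3^(5/6)/(sqrt(36 - sqrt(3)) + 6)^(1/3) + 3^(2/3)*(sqrt(36 - sqrt(3)) + 6)^(1/3))/12)*sin(z*(-3^(1/6)*(sqrt(36 - sqrt(3)) + 6)^(1/3) + 3^(1/3)/(sqrt(36 - sqrt(3)) + 6)^(1/3))/4) + C3*exp(z*(3^(5/6)/(sqrt(36 - sqrt(3)) + 6)^(1/3) + 3^(2/3)*(sqrt(36 - sqrt(3)) + 6)^(1/3))/12)*cos(z*(-3^(1/6)*(sqrt(36 - sqrt(3)) + 6)^(1/3) + 3^(1/3)/(sqrt(36 - sqrt(3)) + 6)^(1/3))/4) + C4*exp(-z*(3^(5/6)/(sqrt(36 - sqrt(3)) + 6)^(1/3) + 3^(2/3)*(sqrt(36 - sqrt(3)) + 6)^(1/3))/6) + z


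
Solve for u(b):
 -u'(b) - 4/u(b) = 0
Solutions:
 u(b) = -sqrt(C1 - 8*b)
 u(b) = sqrt(C1 - 8*b)


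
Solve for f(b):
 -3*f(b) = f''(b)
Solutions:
 f(b) = C1*sin(sqrt(3)*b) + C2*cos(sqrt(3)*b)


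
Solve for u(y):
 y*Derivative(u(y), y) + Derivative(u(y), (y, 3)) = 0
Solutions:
 u(y) = C1 + Integral(C2*airyai(-y) + C3*airybi(-y), y)


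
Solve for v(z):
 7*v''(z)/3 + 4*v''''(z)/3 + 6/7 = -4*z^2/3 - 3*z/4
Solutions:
 v(z) = C1 + C2*z + C3*sin(sqrt(7)*z/2) + C4*cos(sqrt(7)*z/2) - z^4/21 - 3*z^3/56 + z^2/7


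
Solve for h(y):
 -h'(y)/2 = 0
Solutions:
 h(y) = C1


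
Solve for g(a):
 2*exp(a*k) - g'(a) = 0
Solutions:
 g(a) = C1 + 2*exp(a*k)/k


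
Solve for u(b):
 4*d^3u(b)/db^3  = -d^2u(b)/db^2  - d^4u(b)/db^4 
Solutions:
 u(b) = C1 + C2*b + C3*exp(b*(-2 + sqrt(3))) + C4*exp(-b*(sqrt(3) + 2))


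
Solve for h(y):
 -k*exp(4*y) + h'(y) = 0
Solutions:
 h(y) = C1 + k*exp(4*y)/4


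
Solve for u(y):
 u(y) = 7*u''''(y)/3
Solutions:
 u(y) = C1*exp(-3^(1/4)*7^(3/4)*y/7) + C2*exp(3^(1/4)*7^(3/4)*y/7) + C3*sin(3^(1/4)*7^(3/4)*y/7) + C4*cos(3^(1/4)*7^(3/4)*y/7)


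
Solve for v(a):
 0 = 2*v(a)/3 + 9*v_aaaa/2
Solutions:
 v(a) = (C1*sin(3^(1/4)*a/3) + C2*cos(3^(1/4)*a/3))*exp(-3^(1/4)*a/3) + (C3*sin(3^(1/4)*a/3) + C4*cos(3^(1/4)*a/3))*exp(3^(1/4)*a/3)


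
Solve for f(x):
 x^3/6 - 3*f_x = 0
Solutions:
 f(x) = C1 + x^4/72


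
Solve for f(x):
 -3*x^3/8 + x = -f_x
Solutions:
 f(x) = C1 + 3*x^4/32 - x^2/2


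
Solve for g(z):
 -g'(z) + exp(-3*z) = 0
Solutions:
 g(z) = C1 - exp(-3*z)/3


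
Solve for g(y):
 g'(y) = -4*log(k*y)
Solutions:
 g(y) = C1 - 4*y*log(k*y) + 4*y


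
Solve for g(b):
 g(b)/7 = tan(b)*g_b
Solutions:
 g(b) = C1*sin(b)^(1/7)


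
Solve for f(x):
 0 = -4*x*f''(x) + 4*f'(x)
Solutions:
 f(x) = C1 + C2*x^2


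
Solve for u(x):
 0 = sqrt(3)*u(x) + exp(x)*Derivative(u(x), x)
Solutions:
 u(x) = C1*exp(sqrt(3)*exp(-x))


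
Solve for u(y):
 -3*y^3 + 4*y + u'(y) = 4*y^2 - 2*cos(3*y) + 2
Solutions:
 u(y) = C1 + 3*y^4/4 + 4*y^3/3 - 2*y^2 + 2*y - 2*sin(3*y)/3


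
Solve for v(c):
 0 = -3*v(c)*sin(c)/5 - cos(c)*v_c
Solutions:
 v(c) = C1*cos(c)^(3/5)


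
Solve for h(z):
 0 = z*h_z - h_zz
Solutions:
 h(z) = C1 + C2*erfi(sqrt(2)*z/2)


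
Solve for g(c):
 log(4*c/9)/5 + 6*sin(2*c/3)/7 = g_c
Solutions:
 g(c) = C1 + c*log(c)/5 - 2*c*log(3)/5 - c/5 + 2*c*log(2)/5 - 9*cos(2*c/3)/7


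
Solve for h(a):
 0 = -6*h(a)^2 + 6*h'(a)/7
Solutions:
 h(a) = -1/(C1 + 7*a)


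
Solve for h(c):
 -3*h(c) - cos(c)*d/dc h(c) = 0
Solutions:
 h(c) = C1*(sin(c) - 1)^(3/2)/(sin(c) + 1)^(3/2)


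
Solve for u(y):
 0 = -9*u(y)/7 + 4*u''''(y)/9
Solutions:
 u(y) = C1*exp(-3*sqrt(2)*7^(3/4)*y/14) + C2*exp(3*sqrt(2)*7^(3/4)*y/14) + C3*sin(3*sqrt(2)*7^(3/4)*y/14) + C4*cos(3*sqrt(2)*7^(3/4)*y/14)


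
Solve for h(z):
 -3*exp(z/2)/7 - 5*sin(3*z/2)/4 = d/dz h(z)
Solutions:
 h(z) = C1 - 6*exp(z/2)/7 + 5*cos(3*z/2)/6
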